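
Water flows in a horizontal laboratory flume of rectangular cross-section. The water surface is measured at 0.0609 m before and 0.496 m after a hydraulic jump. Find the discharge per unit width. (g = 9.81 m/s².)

For a rectangular channel the momentum equation gives q² = ½·g·y₁·y₂·(y₁ + y₂) = ½×9.81×0.0609×0.496×0.557 = 0.0825.
q = √0.0825 = 0.287 m²/s.

q = 0.287 m²/s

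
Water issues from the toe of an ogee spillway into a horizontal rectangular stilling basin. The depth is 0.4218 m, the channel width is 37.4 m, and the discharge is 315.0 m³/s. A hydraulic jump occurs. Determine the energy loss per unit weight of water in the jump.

ΔE = 14.98 m

q = Q/b = 315.0/37.4 = 8.422 m²/s; V₁ = q/y₁ = 19.97 m/s. Fr₁ = V₁/√(g·y₁) = 9.816.
Sequent-depth ratio: y₂/y₁ = ½[√(1 + 8Fr₁²) − 1] = ½[√771.87 − 1] = 13.39.
y₂ = 13.39 × 0.4218 = 5.648 m.
V₂ = q/y₂ = 8.422/5.648 = 1.491 m/s. E₁ = y₁ + V₁²/2g = 20.74 m; E₂ = y₂ + V₂²/2g = 5.762 m. ΔE = E₁ − E₂ = 14.98 m.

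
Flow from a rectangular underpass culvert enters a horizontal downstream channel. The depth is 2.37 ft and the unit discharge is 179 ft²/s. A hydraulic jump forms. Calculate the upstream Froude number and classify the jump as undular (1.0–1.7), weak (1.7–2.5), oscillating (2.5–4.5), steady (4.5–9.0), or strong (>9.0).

V₁ = q/y₁ = 179/2.37 = 75.5 ft/s. Fr₁ = V₁/√(g·y₁) = 75.5/√(32.2×2.37) = 8.65.
Fr₁ = 8.65 lies in the steady range.

Fr₁ = 8.65; steady jump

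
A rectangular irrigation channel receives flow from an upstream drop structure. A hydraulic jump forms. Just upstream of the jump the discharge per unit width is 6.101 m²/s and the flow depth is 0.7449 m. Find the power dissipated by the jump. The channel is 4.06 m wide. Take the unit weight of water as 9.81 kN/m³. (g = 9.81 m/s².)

V₁ = q/y₁ = 6.101/0.7449 = 8.190 m/s. Fr₁ = V₁/√(g·y₁) = 8.190/√(9.81×0.7449) = 3.030.
By Bélanger, y₂/y₁ = ½[√(1 + 8Fr₁²) − 1] = ½[√74.439 − 1] = 3.814.
y₂ = 3.814 × 0.7449 = 2.841 m.
V₂ = q/y₂ = 6.101/2.841 = 2.147 m/s. E₁ = y₁ + V₁²/2g = 4.164 m; E₂ = y₂ + V₂²/2g = 3.076 m. ΔE = E₁ − E₂ = 1.088 m.
Q = q·b = 6.101 × 4.06 = 24.77 m³/s. P = γ·Q·ΔE = 9.81 × 24.77 × 1.088 = 264.4 kW.

P = 264.4 kW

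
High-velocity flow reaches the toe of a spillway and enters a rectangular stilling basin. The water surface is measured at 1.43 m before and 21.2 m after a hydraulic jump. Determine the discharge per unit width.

For a rectangular channel the momentum equation gives q² = ½·g·y₁·y₂·(y₁ + y₂) = ½×9.81×1.43×21.2×22.6 = 3365.
q = √3365 = 58.0 m²/s.

q = 58.0 m²/s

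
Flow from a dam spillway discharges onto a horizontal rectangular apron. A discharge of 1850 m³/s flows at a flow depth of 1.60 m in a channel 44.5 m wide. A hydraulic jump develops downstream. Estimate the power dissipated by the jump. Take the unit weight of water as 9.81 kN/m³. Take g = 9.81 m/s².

q = Q/b = 1850/44.5 = 41.6 m²/s; V₁ = q/y₁ = 26.0 m/s. Fr₁ = V₁/√(g·y₁) = 6.56.
Bélanger equation: y₂/y₁ = ½[√(1 + 8Fr₁²) − 1] = ½[√345.1 − 1] = 8.79.
y₂ = 8.79 × 1.60 = 14.1 m.
Head loss: ΔE = (y₂ − y₁)³/(4y₁y₂) = (14.1 − 1.60)³/(4×1.60×14.1) = 1935/90.0 = 21.5 m.
P = γ·Q·ΔE = 9.81 × 1850 × 21.5 = 390247 kW.

P = 390247 kW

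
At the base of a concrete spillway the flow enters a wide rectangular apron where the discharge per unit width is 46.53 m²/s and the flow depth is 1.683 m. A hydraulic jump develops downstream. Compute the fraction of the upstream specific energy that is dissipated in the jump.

V₁ = q/y₁ = 46.53/1.683 = 27.65 m/s. Fr₁ = V₁/√(g·y₁) = 27.65/√(9.81×1.683) = 6.804.
Bélanger equation: y₂/y₁ = ½[√(1 + 8Fr₁²) − 1] = ½[√371.37 − 1] = 9.135.
y₂ = 9.135 × 1.683 = 15.37 m.
E₁ = y₁ + V₁²/2g = 40.64 m. ΔE = (y₂ − y₁)³/(4y₁y₂) = 24.80 m. ΔE/E₁ = 24.80/40.64 = 0.610.

ΔE/E₁ = 0.610 (61.0%)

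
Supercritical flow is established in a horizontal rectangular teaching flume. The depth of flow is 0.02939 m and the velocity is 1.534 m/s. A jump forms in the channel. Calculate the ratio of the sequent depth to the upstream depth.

Fr₁ = V₁/√(g·y₁) = 1.534/√(9.81×0.02939) = 2.857.
Bélanger equation: y₂/y₁ = ½[√(1 + 8Fr₁²) − 1] = ½[√66.294 − 1] = 3.571.

y₂/y₁ = 3.571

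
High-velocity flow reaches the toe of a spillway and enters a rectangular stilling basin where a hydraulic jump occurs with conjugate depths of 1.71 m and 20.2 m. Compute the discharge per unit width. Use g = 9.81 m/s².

For a rectangular channel the momentum equation gives q² = ½·g·y₁·y₂·(y₁ + y₂) = ½×9.81×1.71×20.2×21.9 = 3712.
q = √3712 = 60.9 m²/s.

q = 60.9 m²/s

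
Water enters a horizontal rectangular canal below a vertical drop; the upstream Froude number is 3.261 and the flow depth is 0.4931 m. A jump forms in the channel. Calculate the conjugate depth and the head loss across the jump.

y₂ = 2.041 m; ΔE = 0.9211 m

Fr₁ = 3.261 (given).
Sequent-depth ratio: y₂/y₁ = ½[√(1 + 8Fr₁²) − 1] = ½[√86.073 − 1] = 4.139.
y₂ = 4.139 × 0.4931 = 2.041 m.
V₁ = Fr₁·√(g·y₁) = 3.261×√(9.81×0.4931) = 7.172 m/s; q = V₁·y₁ = 3.537 m²/s. V₂ = q/y₂ = 3.537/2.041 = 1.733 m/s. E₁ = y₁ + V₁²/2g = 3.115 m; E₂ = y₂ + V₂²/2g = 2.194 m. ΔE = E₁ − E₂ = 0.9211 m.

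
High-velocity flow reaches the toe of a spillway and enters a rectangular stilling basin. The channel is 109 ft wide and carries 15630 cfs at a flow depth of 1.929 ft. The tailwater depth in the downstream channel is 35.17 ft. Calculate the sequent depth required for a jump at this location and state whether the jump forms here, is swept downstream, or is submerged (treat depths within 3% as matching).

q = Q/b = 15630/109 = 143.4 ft²/s; V₁ = q/y₁ = 74.34 ft/s. Fr₁ = V₁/√(g·y₁) = 9.432.
Bélanger equation: y₂/y₁ = ½[√(1 + 8Fr₁²) − 1] = ½[√712.71 − 1] = 12.85.
y₂ = 12.85 × 1.929 = 24.78 ft.
Tailwater y_tw = 35.17 ft: y_tw > y₂, so the jump is submerged.

y₂ = 24.78 ft; the jump is submerged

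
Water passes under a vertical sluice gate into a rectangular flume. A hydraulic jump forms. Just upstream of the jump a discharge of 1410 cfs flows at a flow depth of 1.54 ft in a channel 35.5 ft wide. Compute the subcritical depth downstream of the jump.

q = Q/b = 1410/35.5 = 39.7 ft²/s; V₁ = q/y₁ = 25.8 ft/s. Fr₁ = V₁/√(g·y₁) = 3.66.
Conjugate-depth relation: y₂/y₁ = ½[√(1 + 8Fr₁²) − 1] = ½[√108.3 − 1] = 4.70.
y₂ = 4.70 × 1.54 = 7.24 ft.

y₂ = 7.24 ft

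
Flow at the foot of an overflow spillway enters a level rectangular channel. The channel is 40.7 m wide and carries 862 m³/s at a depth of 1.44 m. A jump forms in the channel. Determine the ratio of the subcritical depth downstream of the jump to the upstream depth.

q = Q/b = 862/40.7 = 21.2 m²/s; V₁ = q/y₁ = 14.7 m/s. Fr₁ = V₁/√(g·y₁) = 3.91.
Conjugate-depth relation: y₂/y₁ = ½[√(1 + 8Fr₁²) − 1] = ½[√123.5 − 1] = 5.06.

y₂/y₁ = 5.06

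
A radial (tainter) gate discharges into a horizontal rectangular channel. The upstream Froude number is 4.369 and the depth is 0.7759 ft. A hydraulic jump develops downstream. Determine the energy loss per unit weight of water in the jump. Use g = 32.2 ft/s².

ΔE = 3.531 ft

Fr₁ = 4.369 (given).
Sequent-depth ratio: y₂/y₁ = ½[√(1 + 8Fr₁²) − 1] = ½[√153.71 − 1] = 5.699.
y₂ = 5.699 × 0.7759 = 4.422 ft.
V₁ = Fr₁·√(g·y₁) = 4.369×√(32.2×0.7759) = 21.84 ft/s; q = V₁·y₁ = 16.94 ft²/s. V₂ = q/y₂ = 16.94/4.422 = 3.832 ft/s. E₁ = y₁ + V₁²/2g = 8.181 ft; E₂ = y₂ + V₂²/2g = 4.650 ft. ΔE = E₁ − E₂ = 3.531 ft.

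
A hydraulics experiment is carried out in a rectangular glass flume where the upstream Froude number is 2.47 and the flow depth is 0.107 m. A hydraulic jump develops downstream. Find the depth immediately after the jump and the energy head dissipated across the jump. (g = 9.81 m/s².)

Fr₁ = 2.47 (given).
From the momentum equation for a rectangular channel, y₂/y₁ = ½[√(1 + 8Fr₁²) − 1] = ½[√49.81 − 1] = 3.03.
y₂ = 3.03 × 0.107 = 0.324 m.
Head loss: ΔE = (y₂ − y₁)³/(4y₁y₂) = (0.324 − 0.107)³/(4×0.107×0.324) = 0.0102/0.139 = 0.0737 m.

y₂ = 0.324 m; ΔE = 0.0737 m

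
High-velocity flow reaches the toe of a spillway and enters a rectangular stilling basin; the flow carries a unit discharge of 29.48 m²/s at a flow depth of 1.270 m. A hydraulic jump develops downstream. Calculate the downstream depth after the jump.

V₁ = q/y₁ = 29.48/1.270 = 23.21 m/s. Fr₁ = V₁/√(g·y₁) = 23.21/√(9.81×1.270) = 6.576.
Conjugate-depth relation: y₂/y₁ = ½[√(1 + 8Fr₁²) − 1] = ½[√346.99 − 1] = 8.814.
y₂ = 8.814 × 1.270 = 11.19 m.

y₂ = 11.19 m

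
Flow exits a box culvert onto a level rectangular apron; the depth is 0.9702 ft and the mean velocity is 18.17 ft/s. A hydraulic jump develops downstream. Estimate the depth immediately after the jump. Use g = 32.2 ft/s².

y₂ = 4.002 ft

Fr₁ = V₁/√(g·y₁) = 18.17/√(32.2×0.9702) = 3.251.
From the momentum equation for a rectangular channel, y₂/y₁ = ½[√(1 + 8Fr₁²) − 1] = ½[√85.544 − 1] = 4.124.
y₂ = 4.124 × 0.9702 = 4.002 ft.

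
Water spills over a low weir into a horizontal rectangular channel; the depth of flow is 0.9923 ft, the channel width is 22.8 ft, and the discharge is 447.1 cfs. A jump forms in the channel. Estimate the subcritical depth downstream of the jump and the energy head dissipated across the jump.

q = Q/b = 447.1/22.8 = 19.61 ft²/s; V₁ = q/y₁ = 19.76 ft/s. Fr₁ = V₁/√(g·y₁) = 3.496.
Bélanger equation: y₂/y₁ = ½[√(1 + 8Fr₁²) − 1] = ½[√98.779 − 1] = 4.469.
y₂ = 4.469 × 0.9923 = 4.435 ft.
V₂ = q/y₂ = 19.61/4.435 = 4.422 ft/s. E₁ = y₁ + V₁²/2g = 7.056 ft; E₂ = y₂ + V₂²/2g = 4.739 ft. ΔE = E₁ − E₂ = 2.318 ft.

y₂ = 4.435 ft; ΔE = 2.318 ft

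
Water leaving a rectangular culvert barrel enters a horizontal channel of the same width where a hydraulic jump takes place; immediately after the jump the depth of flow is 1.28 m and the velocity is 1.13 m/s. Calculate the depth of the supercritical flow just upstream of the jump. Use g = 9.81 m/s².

Fr₂ = V₂/√(g·y₂) = 1.13/√(9.81×1.28) = 0.319.
From the momentum equation (using Fr₂), y₁/y₂ = ½[√(1 + 8Fr₂²) − 1] = ½[√1.814 − 1] = 0.173.
y₁ = 0.173 × 1.28 = 0.222 m.

y₁ = 0.222 m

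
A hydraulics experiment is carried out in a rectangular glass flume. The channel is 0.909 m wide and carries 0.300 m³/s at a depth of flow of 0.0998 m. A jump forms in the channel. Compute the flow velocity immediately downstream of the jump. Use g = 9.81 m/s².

q = Q/b = 0.300/0.909 = 0.330 m²/s; V₁ = q/y₁ = 3.31 m/s. Fr₁ = V₁/√(g·y₁) = 3.34.
Bélanger equation: y₂/y₁ = ½[√(1 + 8Fr₁²) − 1] = ½[√90.36 − 1] = 4.25.
y₂ = 4.25 × 0.0998 = 0.424 m.
V₂ = q/y₂ = 0.330/0.424 = 0.778 m/s.

V₂ = 0.778 m/s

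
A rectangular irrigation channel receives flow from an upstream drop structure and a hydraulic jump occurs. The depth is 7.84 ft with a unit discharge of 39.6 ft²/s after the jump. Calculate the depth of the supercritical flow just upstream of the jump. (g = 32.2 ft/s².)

y₁ = 1.35 ft

V₂ = q/y₂ = 39.6/7.84 = 5.05 ft/s; Fr₂ = V₂/√(g·y₂) = 0.318.
Applying the sequent-depth relation in reverse, y₁/y₂ = ½[√(1 + 8Fr₂²) − 1] = ½[√1.808 − 1] = 0.172.
y₁ = 0.172 × 7.84 = 1.35 ft.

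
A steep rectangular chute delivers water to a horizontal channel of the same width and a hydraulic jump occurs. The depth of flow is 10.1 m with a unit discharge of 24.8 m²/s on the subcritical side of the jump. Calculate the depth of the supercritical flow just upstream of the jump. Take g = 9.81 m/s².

y₁ = 1.11 m

V₂ = q/y₂ = 24.8/10.1 = 2.46 m/s; Fr₂ = V₂/√(g·y₂) = 0.247.
From the momentum equation (using Fr₂), y₁/y₂ = ½[√(1 + 8Fr₂²) − 1] = ½[√1.487 − 1] = 0.110.
y₁ = 0.110 × 10.1 = 1.11 m.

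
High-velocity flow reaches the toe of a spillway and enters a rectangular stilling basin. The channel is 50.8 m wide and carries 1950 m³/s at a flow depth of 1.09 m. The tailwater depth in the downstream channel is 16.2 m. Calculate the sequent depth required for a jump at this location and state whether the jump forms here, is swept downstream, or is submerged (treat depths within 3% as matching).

y₂ = 16.1 m; the jump forms here

q = Q/b = 1950/50.8 = 38.4 m²/s; V₁ = q/y₁ = 35.2 m/s. Fr₁ = V₁/√(g·y₁) = 10.8.
By Bélanger, y₂/y₁ = ½[√(1 + 8Fr₁²) − 1] = ½[√928.9 − 1] = 14.7.
y₂ = 14.7 × 1.09 = 16.1 m.
Tailwater y_tw = 16.2 m: y_tw ≈ y₂, so the jump forms here.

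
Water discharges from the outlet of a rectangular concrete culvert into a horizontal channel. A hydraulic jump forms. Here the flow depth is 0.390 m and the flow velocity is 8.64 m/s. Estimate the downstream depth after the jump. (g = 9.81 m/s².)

y₂ = 2.25 m

Fr₁ = V₁/√(g·y₁) = 8.64/√(9.81×0.390) = 4.42.
Bélanger equation: y₂/y₁ = ½[√(1 + 8Fr₁²) − 1] = ½[√157.1 − 1] = 5.77.
y₂ = 5.77 × 0.390 = 2.25 m.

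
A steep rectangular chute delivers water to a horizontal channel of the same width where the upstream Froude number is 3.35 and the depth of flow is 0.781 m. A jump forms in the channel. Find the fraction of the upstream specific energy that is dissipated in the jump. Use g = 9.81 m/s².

ΔE/E₁ = 0.308 (30.8%)

Fr₁ = 3.35 (given).
By Bélanger, y₂/y₁ = ½[√(1 + 8Fr₁²) − 1] = ½[√90.78 − 1] = 4.26.
y₂ = 4.26 × 0.781 = 3.33 m.
E₁ = y₁(1 + Fr₁²/2) = 0.781×(1 + 3.35²/2) = 5.16 m. ΔE = (y₂ − y₁)³/(4y₁y₂) = 1.59 m. ΔE/E₁ = 1.59/5.16 = 0.308.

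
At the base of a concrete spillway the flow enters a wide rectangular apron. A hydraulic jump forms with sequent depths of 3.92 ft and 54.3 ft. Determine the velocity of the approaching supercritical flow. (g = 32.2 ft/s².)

For a rectangular channel the momentum equation gives q² = ½·g·y₁·y₂·(y₁ + y₂) = ½×32.2×3.92×54.3×58.2 = 199519.
q = √199519 = 447 ft²/s.
V₁ = q/y₁ = 447/3.92 = 114 ft/s.

V₁ = 114 ft/s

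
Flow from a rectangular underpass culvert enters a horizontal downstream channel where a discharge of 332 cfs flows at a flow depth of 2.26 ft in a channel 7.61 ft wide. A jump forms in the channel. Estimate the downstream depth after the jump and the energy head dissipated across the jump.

y₂ = 6.19 ft; ΔE = 1.08 ft

q = Q/b = 332/7.61 = 43.6 ft²/s; V₁ = q/y₁ = 19.3 ft/s. Fr₁ = V₁/√(g·y₁) = 2.26.
Bélanger equation: y₂/y₁ = ½[√(1 + 8Fr₁²) − 1] = ½[√41.97 − 1] = 2.74.
y₂ = 2.74 × 2.26 = 6.19 ft.
Head loss: ΔE = (y₂ − y₁)³/(4y₁y₂) = (6.19 − 2.26)³/(4×2.26×6.19) = 60.7/56.0 = 1.08 ft.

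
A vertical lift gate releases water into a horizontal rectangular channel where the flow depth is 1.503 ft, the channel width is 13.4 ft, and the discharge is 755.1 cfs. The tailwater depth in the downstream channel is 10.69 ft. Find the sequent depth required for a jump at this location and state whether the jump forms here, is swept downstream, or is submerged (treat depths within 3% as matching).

y₂ = 10.73 ft; the jump forms here

q = Q/b = 755.1/13.4 = 56.35 ft²/s; V₁ = q/y₁ = 37.49 ft/s. Fr₁ = V₁/√(g·y₁) = 5.389.
From the momentum equation for a rectangular channel, y₂/y₁ = ½[√(1 + 8Fr₁²) − 1] = ½[√233.36 − 1] = 7.138.
y₂ = 7.138 × 1.503 = 10.73 ft.
Tailwater y_tw = 10.69 ft: y_tw ≈ y₂, so the jump forms here.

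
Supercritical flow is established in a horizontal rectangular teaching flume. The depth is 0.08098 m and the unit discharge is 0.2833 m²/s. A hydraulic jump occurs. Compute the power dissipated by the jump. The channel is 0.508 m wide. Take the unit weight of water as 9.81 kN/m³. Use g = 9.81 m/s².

P = 0.3808 kW

V₁ = q/y₁ = 0.2833/0.08098 = 3.498 m/s. Fr₁ = V₁/√(g·y₁) = 3.498/√(9.81×0.08098) = 3.925.
By Bélanger, y₂/y₁ = ½[√(1 + 8Fr₁²) − 1] = ½[√124.25 − 1] = 5.073.
y₂ = 5.073 × 0.08098 = 0.4108 m.
V₂ = q/y₂ = 0.2833/0.4108 = 0.6896 m/s. E₁ = y₁ + V₁²/2g = 0.7048 m; E₂ = y₂ + V₂²/2g = 0.4351 m. ΔE = E₁ − E₂ = 0.2697 m.
Q = q·b = 0.2833 × 0.508 = 0.1439 m³/s. P = γ·Q·ΔE = 9.81 × 0.1439 × 0.2697 = 0.3808 kW.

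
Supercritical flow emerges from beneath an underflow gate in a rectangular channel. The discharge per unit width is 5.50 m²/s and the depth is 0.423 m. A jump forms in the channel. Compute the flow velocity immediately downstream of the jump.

V₁ = q/y₁ = 5.50/0.423 = 13.0 m/s. Fr₁ = V₁/√(g·y₁) = 13.0/√(9.81×0.423) = 6.38.
Bélanger equation: y₂/y₁ = ½[√(1 + 8Fr₁²) − 1] = ½[√326.9 − 1] = 8.54.
y₂ = 8.54 × 0.423 = 3.61 m.
V₂ = q/y₂ = 5.50/3.61 = 1.52 m/s.

V₂ = 1.52 m/s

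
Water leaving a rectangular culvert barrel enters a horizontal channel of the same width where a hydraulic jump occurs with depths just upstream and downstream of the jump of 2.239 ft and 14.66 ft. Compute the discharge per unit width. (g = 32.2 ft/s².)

q = 94.50 ft²/s

For a rectangular channel the momentum equation gives q² = ½·g·y₁·y₂·(y₁ + y₂) = ½×32.2×2.239×14.66×16.90 = 8930.
q = √8930 = 94.50 ft²/s.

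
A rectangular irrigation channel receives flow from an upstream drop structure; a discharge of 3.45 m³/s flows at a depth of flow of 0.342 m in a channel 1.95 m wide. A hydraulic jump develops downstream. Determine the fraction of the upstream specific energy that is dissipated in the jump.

ΔE/E₁ = 0.229 (22.9%)

q = Q/b = 3.45/1.95 = 1.77 m²/s; V₁ = q/y₁ = 5.17 m/s. Fr₁ = V₁/√(g·y₁) = 2.82.
By Bélanger, y₂/y₁ = ½[√(1 + 8Fr₁²) − 1] = ½[√64.81 − 1] = 3.53.
y₂ = 3.53 × 0.342 = 1.21 m.
E₁ = y₁ + V₁²/2g = 1.71 m. ΔE = (y₂ − y₁)³/(4y₁y₂) = 0.391 m. ΔE/E₁ = 0.391/1.71 = 0.229.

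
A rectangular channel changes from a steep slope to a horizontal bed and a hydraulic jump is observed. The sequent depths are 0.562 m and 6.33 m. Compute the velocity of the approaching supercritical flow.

For a rectangular channel the momentum equation gives q² = ½·g·y₁·y₂·(y₁ + y₂) = ½×9.81×0.562×6.33×6.89 = 120.
q = √120 = 11.0 m²/s.
V₁ = q/y₁ = 11.0/0.562 = 19.5 m/s.

V₁ = 19.5 m/s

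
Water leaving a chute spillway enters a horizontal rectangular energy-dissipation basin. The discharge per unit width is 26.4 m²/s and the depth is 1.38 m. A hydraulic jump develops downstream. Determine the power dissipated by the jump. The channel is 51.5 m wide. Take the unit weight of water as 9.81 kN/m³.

V₁ = q/y₁ = 26.4/1.38 = 19.1 m/s. Fr₁ = V₁/√(g·y₁) = 19.1/√(9.81×1.38) = 5.20.
Sequent-depth ratio: y₂/y₁ = ½[√(1 + 8Fr₁²) − 1] = ½[√217.3 − 1] = 6.87.
y₂ = 6.87 × 1.38 = 9.48 m.
V₂ = q/y₂ = 26.4/9.48 = 2.78 m/s. E₁ = y₁ + V₁²/2g = 20.0 m; E₂ = y₂ + V₂²/2g = 9.88 m. ΔE = E₁ − E₂ = 10.2 m.
Q = q·b = 26.4 × 51.5 = 1360 m³/s. P = γ·Q·ΔE = 9.81 × 1360 × 10.2 = 135474 kW.

P = 135474 kW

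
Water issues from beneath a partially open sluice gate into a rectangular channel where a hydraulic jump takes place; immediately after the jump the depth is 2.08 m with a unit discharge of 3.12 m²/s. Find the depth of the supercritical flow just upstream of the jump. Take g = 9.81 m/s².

V₂ = q/y₂ = 3.12/2.08 = 1.50 m/s; Fr₂ = V₂/√(g·y₂) = 0.332.
The Bélanger relation is symmetric: y₁/y₂ = ½[√(1 + 8Fr₂²) − 1] = ½[√1.882 − 1] = 0.186.
y₁ = 0.186 × 2.08 = 0.387 m.

y₁ = 0.387 m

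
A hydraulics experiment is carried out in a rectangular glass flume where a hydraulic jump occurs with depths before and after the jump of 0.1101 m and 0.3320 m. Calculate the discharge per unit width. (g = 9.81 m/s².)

For a rectangular channel the momentum equation gives q² = ½·g·y₁·y₂·(y₁ + y₂) = ½×9.81×0.1101×0.3320×0.4421 = 0.07927.
q = √0.07927 = 0.2815 m²/s.

q = 0.2815 m²/s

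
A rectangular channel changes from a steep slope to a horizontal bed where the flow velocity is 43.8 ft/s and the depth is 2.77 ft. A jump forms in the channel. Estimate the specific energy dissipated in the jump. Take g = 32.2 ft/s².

Fr₁ = V₁/√(g·y₁) = 43.8/√(32.2×2.77) = 4.64.
Sequent-depth ratio: y₂/y₁ = ½[√(1 + 8Fr₁²) − 1] = ½[√173.1 − 1] = 6.08.
y₂ = 6.08 × 2.77 = 16.8 ft.
Head loss: ΔE = (y₂ − y₁)³/(4y₁y₂) = (16.8 − 2.77)³/(4×2.77×16.8) = 2783/187 = 14.9 ft.

ΔE = 14.9 ft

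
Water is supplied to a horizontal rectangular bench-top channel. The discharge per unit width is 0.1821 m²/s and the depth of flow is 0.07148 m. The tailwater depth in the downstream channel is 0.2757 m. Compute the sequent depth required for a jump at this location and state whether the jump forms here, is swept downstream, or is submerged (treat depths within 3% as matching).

V₁ = q/y₁ = 0.1821/0.07148 = 2.548 m/s. Fr₁ = V₁/√(g·y₁) = 2.548/√(9.81×0.07148) = 3.042.
Sequent-depth ratio: y₂/y₁ = ½[√(1 + 8Fr₁²) − 1] = ½[√75.044 − 1] = 3.831.
y₂ = 3.831 × 0.07148 = 0.2739 m.
Tailwater y_tw = 0.2757 m: y_tw ≈ y₂, so the jump forms here.

y₂ = 0.2739 m; the jump forms here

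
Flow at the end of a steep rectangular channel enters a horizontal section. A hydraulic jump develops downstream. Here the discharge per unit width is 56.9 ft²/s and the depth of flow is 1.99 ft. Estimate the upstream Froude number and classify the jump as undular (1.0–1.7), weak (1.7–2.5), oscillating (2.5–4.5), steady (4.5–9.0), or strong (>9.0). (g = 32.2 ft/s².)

V₁ = q/y₁ = 56.9/1.99 = 28.6 ft/s. Fr₁ = V₁/√(g·y₁) = 28.6/√(32.2×1.99) = 3.57.
Fr₁ = 3.57 lies in the oscillating range.

Fr₁ = 3.57; oscillating jump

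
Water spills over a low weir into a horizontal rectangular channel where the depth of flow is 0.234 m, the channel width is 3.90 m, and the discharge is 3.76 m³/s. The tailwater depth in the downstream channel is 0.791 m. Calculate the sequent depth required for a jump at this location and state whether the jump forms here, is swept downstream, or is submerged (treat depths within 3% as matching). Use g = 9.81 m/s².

q = Q/b = 3.76/3.90 = 0.964 m²/s; V₁ = q/y₁ = 4.12 m/s. Fr₁ = V₁/√(g·y₁) = 2.72.
Bélanger equation: y₂/y₁ = ½[√(1 + 8Fr₁²) − 1] = ½[√60.16 − 1] = 3.38.
y₂ = 3.38 × 0.234 = 0.790 m.
Tailwater y_tw = 0.791 m: y_tw ≈ y₂, so the jump forms here.

y₂ = 0.790 m; the jump forms here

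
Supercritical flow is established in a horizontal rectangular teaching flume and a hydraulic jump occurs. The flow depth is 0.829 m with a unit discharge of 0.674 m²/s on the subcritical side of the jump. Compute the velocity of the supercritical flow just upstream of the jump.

V₂ = q/y₂ = 0.674/0.829 = 0.813 m/s; Fr₂ = V₂/√(g·y₂) = 0.285.
Since the conjugate-depth ratio holds either way, y₁/y₂ = ½[√(1 + 8Fr₂²) − 1] = ½[√1.650 − 1] = 0.142.
y₁ = 0.142 × 0.829 = 0.118 m.
V₁ = q/y₁ = 0.674/0.118 = 5.71 m/s.

V₁ = 5.71 m/s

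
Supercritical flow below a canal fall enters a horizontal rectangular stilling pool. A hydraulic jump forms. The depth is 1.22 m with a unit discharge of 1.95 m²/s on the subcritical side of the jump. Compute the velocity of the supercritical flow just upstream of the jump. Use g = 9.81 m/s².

V₂ = q/y₂ = 1.95/1.22 = 1.60 m/s; Fr₂ = V₂/√(g·y₂) = 0.462.
Since the conjugate-depth ratio holds either way, y₁/y₂ = ½[√(1 + 8Fr₂²) − 1] = ½[√2.708 − 1] = 0.323.
y₁ = 0.323 × 1.22 = 0.394 m.
V₁ = q/y₁ = 1.95/0.394 = 4.95 m/s.

V₁ = 4.95 m/s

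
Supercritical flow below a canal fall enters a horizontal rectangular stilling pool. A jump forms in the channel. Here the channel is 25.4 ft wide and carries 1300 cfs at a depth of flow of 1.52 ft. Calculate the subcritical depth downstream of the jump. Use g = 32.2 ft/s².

q = Q/b = 1300/25.4 = 51.2 ft²/s; V₁ = q/y₁ = 33.7 ft/s. Fr₁ = V₁/√(g·y₁) = 4.81.
By Bélanger, y₂/y₁ = ½[√(1 + 8Fr₁²) − 1] = ½[√186.3 − 1] = 6.32.
y₂ = 6.32 × 1.52 = 9.61 ft.

y₂ = 9.61 ft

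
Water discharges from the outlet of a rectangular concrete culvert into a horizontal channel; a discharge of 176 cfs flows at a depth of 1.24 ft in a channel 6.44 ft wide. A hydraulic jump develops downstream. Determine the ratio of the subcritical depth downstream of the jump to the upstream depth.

y₂/y₁ = 4.46

q = Q/b = 176/6.44 = 27.3 ft²/s; V₁ = q/y₁ = 22.0 ft/s. Fr₁ = V₁/√(g·y₁) = 3.49.
Conjugate-depth relation: y₂/y₁ = ½[√(1 + 8Fr₁²) − 1] = ½[√98.32 − 1] = 4.46.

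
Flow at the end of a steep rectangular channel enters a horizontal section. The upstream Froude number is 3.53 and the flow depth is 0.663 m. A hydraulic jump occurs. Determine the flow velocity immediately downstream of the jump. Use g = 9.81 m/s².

V₂ = 1.99 m/s

Fr₁ = 3.53 (given).
Conjugate-depth relation: y₂/y₁ = ½[√(1 + 8Fr₁²) − 1] = ½[√100.7 − 1] = 4.52.
y₂ = 4.52 × 0.663 = 2.99 m.
V₁ = Fr₁·√(g·y₁) = 3.53×√(9.81×0.663) = 9.00 m/s; q = V₁·y₁ = 5.97 m²/s.
V₂ = q/y₂ = 5.97/2.99 = 1.99 m/s.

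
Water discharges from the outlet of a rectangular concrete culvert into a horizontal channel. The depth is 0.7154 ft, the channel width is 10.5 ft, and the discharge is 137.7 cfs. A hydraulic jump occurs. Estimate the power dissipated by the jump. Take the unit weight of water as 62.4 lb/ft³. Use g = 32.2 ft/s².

q = Q/b = 137.7/10.5 = 13.11 ft²/s; V₁ = q/y₁ = 18.33 ft/s. Fr₁ = V₁/√(g·y₁) = 3.819.
Sequent-depth ratio: y₂/y₁ = ½[√(1 + 8Fr₁²) − 1] = ½[√117.70 − 1] = 4.925.
y₂ = 4.925 × 0.7154 = 3.523 ft.
Head loss: ΔE = (y₂ − y₁)³/(4y₁y₂) = (3.523 − 0.7154)³/(4×0.7154×3.523) = 22.13/10.08 = 2.195 ft.
P = γ·Q·ΔE/550 = 62.4 × 137.7 × 2.195 / 550 = 34.30 hp.

P = 34.30 hp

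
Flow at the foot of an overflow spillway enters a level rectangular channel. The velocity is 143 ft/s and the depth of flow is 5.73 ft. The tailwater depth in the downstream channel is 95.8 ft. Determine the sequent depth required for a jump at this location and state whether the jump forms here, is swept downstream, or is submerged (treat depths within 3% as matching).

y₂ = 82.5 ft; the jump is submerged

Fr₁ = V₁/√(g·y₁) = 143/√(32.2×5.73) = 10.5.
Conjugate-depth relation: y₂/y₁ = ½[√(1 + 8Fr₁²) − 1] = ½[√887.6 − 1] = 14.4.
y₂ = 14.4 × 5.73 = 82.5 ft.
Tailwater y_tw = 95.8 ft: y_tw > y₂, so the jump is submerged.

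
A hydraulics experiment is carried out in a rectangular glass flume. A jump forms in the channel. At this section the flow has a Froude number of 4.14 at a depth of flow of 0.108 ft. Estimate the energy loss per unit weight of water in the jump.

Fr₁ = 4.14 (given).
Conjugate-depth relation: y₂/y₁ = ½[√(1 + 8Fr₁²) − 1] = ½[√138.1 − 1] = 5.38.
y₂ = 5.38 × 0.108 = 0.581 ft.
Head loss: ΔE = (y₂ − y₁)³/(4y₁y₂) = (0.581 − 0.108)³/(4×0.108×0.581) = 0.106/0.251 = 0.421 ft.

ΔE = 0.421 ft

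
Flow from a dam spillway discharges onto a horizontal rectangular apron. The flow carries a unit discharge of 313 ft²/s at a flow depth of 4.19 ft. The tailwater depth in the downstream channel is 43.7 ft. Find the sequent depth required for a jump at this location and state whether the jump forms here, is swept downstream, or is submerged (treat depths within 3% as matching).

y₂ = 36.1 ft; the jump is submerged

V₁ = q/y₁ = 313/4.19 = 74.7 ft/s. Fr₁ = V₁/√(g·y₁) = 74.7/√(32.2×4.19) = 6.43.
Sequent-depth ratio: y₂/y₁ = ½[√(1 + 8Fr₁²) − 1] = ½[√331.9 − 1] = 8.61.
y₂ = 8.61 × 4.19 = 36.1 ft.
Tailwater y_tw = 43.7 ft: y_tw > y₂, so the jump is submerged.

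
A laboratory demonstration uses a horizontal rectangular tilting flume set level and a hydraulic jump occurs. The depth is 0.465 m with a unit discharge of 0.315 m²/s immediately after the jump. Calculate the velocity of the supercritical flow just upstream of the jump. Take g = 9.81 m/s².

V₁ = 3.95 m/s

V₂ = q/y₂ = 0.315/0.465 = 0.677 m/s; Fr₂ = V₂/√(g·y₂) = 0.317.
From the momentum equation (using Fr₂), y₁/y₂ = ½[√(1 + 8Fr₂²) − 1] = ½[√1.805 − 1] = 0.172.
y₁ = 0.172 × 0.465 = 0.0798 m.
V₁ = q/y₁ = 0.315/0.0798 = 3.95 m/s.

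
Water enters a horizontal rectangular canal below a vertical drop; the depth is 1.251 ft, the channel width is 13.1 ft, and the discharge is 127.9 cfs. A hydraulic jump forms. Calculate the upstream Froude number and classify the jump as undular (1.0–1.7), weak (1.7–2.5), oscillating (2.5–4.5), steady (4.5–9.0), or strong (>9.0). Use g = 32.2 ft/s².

q = Q/b = 127.9/13.1 = 9.763 ft²/s; V₁ = q/y₁ = 7.804 ft/s. Fr₁ = V₁/√(g·y₁) = 1.230.
Fr₁ = 1.230 lies in the undular range.

Fr₁ = 1.230; undular jump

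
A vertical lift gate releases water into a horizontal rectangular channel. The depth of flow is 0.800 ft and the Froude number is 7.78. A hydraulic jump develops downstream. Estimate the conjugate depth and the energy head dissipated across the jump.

Fr₁ = 7.78 (given).
Conjugate-depth relation: y₂/y₁ = ½[√(1 + 8Fr₁²) − 1] = ½[√485.2 − 1] = 10.5.
y₂ = 10.5 × 0.800 = 8.41 ft.
Head loss: ΔE = (y₂ − y₁)³/(4y₁y₂) = (8.41 − 0.800)³/(4×0.800×8.41) = 441/26.9 = 16.4 ft.

y₂ = 8.41 ft; ΔE = 16.4 ft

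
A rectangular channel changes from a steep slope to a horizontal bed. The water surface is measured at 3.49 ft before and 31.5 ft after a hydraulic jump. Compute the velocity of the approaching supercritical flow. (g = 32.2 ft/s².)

For a rectangular channel the momentum equation gives q² = ½·g·y₁·y₂·(y₁ + y₂) = ½×32.2×3.49×31.5×35.0 = 61931.
q = √61931 = 249 ft²/s.
V₁ = q/y₁ = 249/3.49 = 71.3 ft/s.

V₁ = 71.3 ft/s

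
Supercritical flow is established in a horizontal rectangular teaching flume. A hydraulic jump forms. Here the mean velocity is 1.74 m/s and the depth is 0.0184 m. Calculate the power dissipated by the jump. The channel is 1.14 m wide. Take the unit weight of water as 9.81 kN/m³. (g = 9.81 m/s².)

Fr₁ = V₁/√(g·y₁) = 1.74/√(9.81×0.0184) = 4.10.
From the momentum equation for a rectangular channel, y₂/y₁ = ½[√(1 + 8Fr₁²) − 1] = ½[√135.2 − 1] = 5.31.
y₂ = 5.31 × 0.0184 = 0.0978 m.
q = V₁·y₁ = 1.74 × 0.0184 = 0.0320 m²/s. V₂ = q/y₂ = 0.0320/0.0978 = 0.327 m/s. E₁ = y₁ + V₁²/2g = 0.173 m; E₂ = y₂ + V₂²/2g = 0.103 m. ΔE = E₁ − E₂ = 0.0695 m.
Q = q·b = 0.0320 × 1.14 = 0.0365 m³/s. P = γ·Q·ΔE = 9.81 × 0.0365 × 0.0695 = 0.0249 kW.

P = 0.0249 kW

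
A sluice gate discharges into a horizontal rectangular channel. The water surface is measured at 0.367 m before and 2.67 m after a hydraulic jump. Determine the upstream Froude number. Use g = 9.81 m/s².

For a rectangular channel the momentum equation gives q² = ½·g·y₁·y₂·(y₁ + y₂) = ½×9.81×0.367×2.67×3.04 = 14.6.
q = √14.6 = 3.82 m²/s.
V₁ = q/y₁ = 10.4 m/s; Fr₁ = V₁/√(g·y₁) = 5.49.

Fr₁ = 5.49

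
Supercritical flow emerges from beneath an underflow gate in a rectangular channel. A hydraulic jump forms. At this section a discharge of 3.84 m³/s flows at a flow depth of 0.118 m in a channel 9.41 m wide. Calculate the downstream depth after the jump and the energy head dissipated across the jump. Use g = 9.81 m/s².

y₂ = 0.481 m; ΔE = 0.210 m

q = Q/b = 3.84/9.41 = 0.408 m²/s; V₁ = q/y₁ = 3.46 m/s. Fr₁ = V₁/√(g·y₁) = 3.21.
Conjugate-depth relation: y₂/y₁ = ½[√(1 + 8Fr₁²) − 1] = ½[√83.65 − 1] = 4.07.
y₂ = 4.07 × 0.118 = 0.481 m.
V₂ = q/y₂ = 0.408/0.481 = 0.849 m/s. E₁ = y₁ + V₁²/2g = 0.728 m; E₂ = y₂ + V₂²/2g = 0.517 m. ΔE = E₁ − E₂ = 0.210 m.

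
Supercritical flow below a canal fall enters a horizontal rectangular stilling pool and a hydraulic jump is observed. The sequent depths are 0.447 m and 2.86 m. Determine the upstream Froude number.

Fr₁ = 4.86

For a rectangular channel the momentum equation gives q² = ½·g·y₁·y₂·(y₁ + y₂) = ½×9.81×0.447×2.86×3.31 = 20.7.
q = √20.7 = 4.55 m²/s.
V₁ = q/y₁ = 10.2 m/s; Fr₁ = V₁/√(g·y₁) = 4.86.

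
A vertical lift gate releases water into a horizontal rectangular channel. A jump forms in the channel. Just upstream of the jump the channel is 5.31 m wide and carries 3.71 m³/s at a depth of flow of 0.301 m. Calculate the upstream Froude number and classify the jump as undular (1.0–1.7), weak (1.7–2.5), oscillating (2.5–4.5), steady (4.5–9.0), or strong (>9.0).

q = Q/b = 3.71/5.31 = 0.699 m²/s; V₁ = q/y₁ = 2.32 m/s. Fr₁ = V₁/√(g·y₁) = 1.35.
Fr₁ = 1.35 lies in the undular range.

Fr₁ = 1.35; undular jump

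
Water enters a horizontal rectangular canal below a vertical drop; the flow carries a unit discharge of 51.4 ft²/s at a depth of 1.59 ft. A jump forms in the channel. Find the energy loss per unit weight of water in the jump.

V₁ = q/y₁ = 51.4/1.59 = 32.3 ft/s. Fr₁ = V₁/√(g·y₁) = 32.3/√(32.2×1.59) = 4.52.
Sequent-depth ratio: y₂/y₁ = ½[√(1 + 8Fr₁²) − 1] = ½[√164.3 − 1] = 5.91.
y₂ = 5.91 × 1.59 = 9.40 ft.
V₂ = q/y₂ = 51.4/9.40 = 5.47 ft/s. E₁ = y₁ + V₁²/2g = 17.8 ft; E₂ = y₂ + V₂²/2g = 9.86 ft. ΔE = E₁ − E₂ = 7.96 ft.

ΔE = 7.96 ft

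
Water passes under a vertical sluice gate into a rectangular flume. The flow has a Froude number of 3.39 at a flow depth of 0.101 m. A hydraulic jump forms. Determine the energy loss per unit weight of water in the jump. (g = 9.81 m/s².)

Fr₁ = 3.39 (given).
Bélanger equation: y₂/y₁ = ½[√(1 + 8Fr₁²) − 1] = ½[√92.94 − 1] = 4.32.
y₂ = 4.32 × 0.101 = 0.436 m.
V₁ = Fr₁·√(g·y₁) = 3.39×√(9.81×0.101) = 3.37 m/s; q = V₁·y₁ = 0.341 m²/s. V₂ = q/y₂ = 0.341/0.436 = 0.781 m/s. E₁ = y₁ + V₁²/2g = 0.681 m; E₂ = y₂ + V₂²/2g = 0.467 m. ΔE = E₁ − E₂ = 0.214 m.

ΔE = 0.214 m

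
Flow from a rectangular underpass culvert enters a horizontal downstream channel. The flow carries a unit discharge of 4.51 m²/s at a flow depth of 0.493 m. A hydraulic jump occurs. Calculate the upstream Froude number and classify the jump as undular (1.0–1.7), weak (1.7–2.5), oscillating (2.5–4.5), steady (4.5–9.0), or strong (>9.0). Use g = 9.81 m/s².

Fr₁ = 4.16; oscillating jump

V₁ = q/y₁ = 4.51/0.493 = 9.15 m/s. Fr₁ = V₁/√(g·y₁) = 9.15/√(9.81×0.493) = 4.16.
Fr₁ = 4.16 lies in the oscillating range.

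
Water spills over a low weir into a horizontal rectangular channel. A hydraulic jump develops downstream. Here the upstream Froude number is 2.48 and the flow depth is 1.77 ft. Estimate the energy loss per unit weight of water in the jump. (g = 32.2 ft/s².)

Fr₁ = 2.48 (given).
Conjugate-depth relation: y₂/y₁ = ½[√(1 + 8Fr₁²) − 1] = ½[√50.20 − 1] = 3.04.
y₂ = 3.04 × 1.77 = 5.39 ft.
Head loss: ΔE = (y₂ − y₁)³/(4y₁y₂) = (5.39 − 1.77)³/(4×1.77×5.39) = 47.3/38.1 = 1.24 ft.

ΔE = 1.24 ft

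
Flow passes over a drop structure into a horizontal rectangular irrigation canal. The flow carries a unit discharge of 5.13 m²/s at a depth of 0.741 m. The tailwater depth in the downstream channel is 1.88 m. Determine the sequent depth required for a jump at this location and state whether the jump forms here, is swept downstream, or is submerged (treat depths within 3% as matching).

y₂ = 2.35 m; the jump is swept downstream

V₁ = q/y₁ = 5.13/0.741 = 6.92 m/s. Fr₁ = V₁/√(g·y₁) = 6.92/√(9.81×0.741) = 2.57.
By Bélanger, y₂/y₁ = ½[√(1 + 8Fr₁²) − 1] = ½[√53.75 − 1] = 3.17.
y₂ = 3.17 × 0.741 = 2.35 m.
Tailwater y_tw = 1.88 m: y_tw < y₂, so the jump is swept downstream.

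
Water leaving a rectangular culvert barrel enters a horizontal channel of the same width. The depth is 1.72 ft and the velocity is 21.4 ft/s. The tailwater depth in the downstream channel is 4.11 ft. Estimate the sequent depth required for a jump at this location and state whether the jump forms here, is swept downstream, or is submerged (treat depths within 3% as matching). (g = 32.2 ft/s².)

Fr₁ = V₁/√(g·y₁) = 21.4/√(32.2×1.72) = 2.88.
From the momentum equation for a rectangular channel, y₂/y₁ = ½[√(1 + 8Fr₁²) − 1] = ½[√67.15 − 1] = 3.60.
y₂ = 3.60 × 1.72 = 6.19 ft.
Tailwater y_tw = 4.11 ft: y_tw < y₂, so the jump is swept downstream.

y₂ = 6.19 ft; the jump is swept downstream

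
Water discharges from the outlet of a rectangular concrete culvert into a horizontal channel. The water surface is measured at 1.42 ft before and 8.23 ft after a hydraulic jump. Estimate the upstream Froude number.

Fr₁ = 4.44

For a rectangular channel the momentum equation gives q² = ½·g·y₁·y₂·(y₁ + y₂) = ½×32.2×1.42×8.23×9.65 = 1816.
q = √1816 = 42.6 ft²/s.
V₁ = q/y₁ = 30.0 ft/s; Fr₁ = V₁/√(g·y₁) = 4.44.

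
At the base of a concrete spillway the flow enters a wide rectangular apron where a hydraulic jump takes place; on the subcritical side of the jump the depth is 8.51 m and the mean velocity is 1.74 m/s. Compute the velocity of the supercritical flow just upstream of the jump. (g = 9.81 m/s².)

V₁ = 25.6 m/s

Fr₂ = V₂/√(g·y₂) = 1.74/√(9.81×8.51) = 0.190.
The Bélanger relation is symmetric: y₁/y₂ = ½[√(1 + 8Fr₂²) − 1] = ½[√1.290 − 1] = 0.0679.
y₁ = 0.0679 × 8.51 = 0.578 m.
V₁ = q/y₁ = 14.8/0.578 = 25.6 m/s.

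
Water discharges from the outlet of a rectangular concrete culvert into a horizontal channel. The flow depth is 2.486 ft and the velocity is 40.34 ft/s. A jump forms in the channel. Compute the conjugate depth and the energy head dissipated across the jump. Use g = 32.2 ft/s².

y₂ = 14.66 ft; ΔE = 12.37 ft

Fr₁ = V₁/√(g·y₁) = 40.34/√(32.2×2.486) = 4.509.
By Bélanger, y₂/y₁ = ½[√(1 + 8Fr₁²) − 1] = ½[√163.63 − 1] = 5.896.
y₂ = 5.896 × 2.486 = 14.66 ft.
q = V₁·y₁ = 40.34 × 2.486 = 100.3 ft²/s. V₂ = q/y₂ = 100.3/14.66 = 6.842 ft/s. E₁ = y₁ + V₁²/2g = 27.75 ft; E₂ = y₂ + V₂²/2g = 15.38 ft. ΔE = E₁ − E₂ = 12.37 ft.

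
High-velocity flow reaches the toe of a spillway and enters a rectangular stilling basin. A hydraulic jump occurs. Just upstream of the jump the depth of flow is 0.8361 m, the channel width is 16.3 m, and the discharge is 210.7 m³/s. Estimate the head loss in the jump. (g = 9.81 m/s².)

q = Q/b = 210.7/16.3 = 12.93 m²/s; V₁ = q/y₁ = 15.46 m/s. Fr₁ = V₁/√(g·y₁) = 5.398.
By Bélanger, y₂/y₁ = ½[√(1 + 8Fr₁²) − 1] = ½[√234.13 − 1] = 7.151.
y₂ = 7.151 × 0.8361 = 5.979 m.
V₂ = q/y₂ = 12.93/5.979 = 2.162 m/s. E₁ = y₁ + V₁²/2g = 13.02 m; E₂ = y₂ + V₂²/2g = 6.217 m. ΔE = E₁ − E₂ = 6.802 m.

ΔE = 6.802 m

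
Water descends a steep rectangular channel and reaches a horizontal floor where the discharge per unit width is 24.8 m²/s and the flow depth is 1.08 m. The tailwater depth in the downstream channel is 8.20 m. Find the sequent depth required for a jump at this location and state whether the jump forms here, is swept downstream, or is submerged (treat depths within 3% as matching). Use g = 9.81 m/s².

V₁ = q/y₁ = 24.8/1.08 = 23.0 m/s. Fr₁ = V₁/√(g·y₁) = 23.0/√(9.81×1.08) = 7.05.
Conjugate-depth relation: y₂/y₁ = ½[√(1 + 8Fr₁²) − 1] = ½[√399.2 − 1] = 9.49.
y₂ = 9.49 × 1.08 = 10.2 m.
Tailwater y_tw = 8.20 m: y_tw < y₂, so the jump is swept downstream.

y₂ = 10.2 m; the jump is swept downstream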